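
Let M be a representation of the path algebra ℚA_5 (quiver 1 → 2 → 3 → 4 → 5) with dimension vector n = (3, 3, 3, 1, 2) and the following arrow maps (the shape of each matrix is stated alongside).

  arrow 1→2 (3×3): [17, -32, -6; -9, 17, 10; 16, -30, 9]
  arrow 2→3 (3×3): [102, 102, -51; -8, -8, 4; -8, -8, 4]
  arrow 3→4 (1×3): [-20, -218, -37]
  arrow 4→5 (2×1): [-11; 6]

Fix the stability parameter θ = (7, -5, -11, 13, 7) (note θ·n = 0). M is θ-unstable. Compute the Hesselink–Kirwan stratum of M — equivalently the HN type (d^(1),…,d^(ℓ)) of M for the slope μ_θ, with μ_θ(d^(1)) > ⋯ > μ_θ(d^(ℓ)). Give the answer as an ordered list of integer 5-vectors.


Barcode: M ≅ I[1,2]^2, I[1,3], I[3,3], I[3,5], I[5,5]. HN layers by μ_θ (5 steps, strictly decreasing):
  μ^(1)=10; μ^(2)=7; μ^(3)=1; μ^(4)=-3; μ^(5)=-11

((0, 0, 0, 1, 1); (0, 0, 0, 0, 1); (2, 2, 0, 0, 0); (1, 1, 1, 0, 0); (0, 0, 2, 0, 0))


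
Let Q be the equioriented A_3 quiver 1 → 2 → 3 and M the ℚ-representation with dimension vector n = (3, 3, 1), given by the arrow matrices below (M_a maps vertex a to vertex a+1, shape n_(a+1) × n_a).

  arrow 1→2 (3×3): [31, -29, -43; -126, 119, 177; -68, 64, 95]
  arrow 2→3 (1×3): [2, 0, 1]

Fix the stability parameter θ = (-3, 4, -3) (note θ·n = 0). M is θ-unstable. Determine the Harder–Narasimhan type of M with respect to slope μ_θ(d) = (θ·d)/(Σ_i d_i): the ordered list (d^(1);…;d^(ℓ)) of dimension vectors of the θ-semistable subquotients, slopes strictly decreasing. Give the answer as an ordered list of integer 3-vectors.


Interval decomposition of M: I[1,2]^2, I[1,3].
HN type (ℓ=3): μ^(1)=4; μ^(2)=1/2; μ^(3)=-3

((0, 2, 0); (0, 1, 1); (3, 0, 0))


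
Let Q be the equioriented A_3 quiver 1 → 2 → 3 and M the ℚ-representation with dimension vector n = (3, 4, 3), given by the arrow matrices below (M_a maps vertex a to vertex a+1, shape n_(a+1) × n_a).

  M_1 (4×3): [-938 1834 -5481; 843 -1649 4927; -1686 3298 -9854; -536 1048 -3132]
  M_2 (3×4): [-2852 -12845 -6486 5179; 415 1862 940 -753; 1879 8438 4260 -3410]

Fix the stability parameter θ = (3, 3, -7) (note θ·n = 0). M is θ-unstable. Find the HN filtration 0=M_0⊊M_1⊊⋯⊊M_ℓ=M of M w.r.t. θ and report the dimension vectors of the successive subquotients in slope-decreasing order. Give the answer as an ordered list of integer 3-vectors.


Interval decomposition of M: I[1,1], I[1,3]^2, I[2,2], I[2,3].
HN type (ℓ=3): μ^(1)=3; μ^(2)=-1/3; μ^(3)=-2

((1, 1, 0); (2, 2, 2); (0, 1, 1))


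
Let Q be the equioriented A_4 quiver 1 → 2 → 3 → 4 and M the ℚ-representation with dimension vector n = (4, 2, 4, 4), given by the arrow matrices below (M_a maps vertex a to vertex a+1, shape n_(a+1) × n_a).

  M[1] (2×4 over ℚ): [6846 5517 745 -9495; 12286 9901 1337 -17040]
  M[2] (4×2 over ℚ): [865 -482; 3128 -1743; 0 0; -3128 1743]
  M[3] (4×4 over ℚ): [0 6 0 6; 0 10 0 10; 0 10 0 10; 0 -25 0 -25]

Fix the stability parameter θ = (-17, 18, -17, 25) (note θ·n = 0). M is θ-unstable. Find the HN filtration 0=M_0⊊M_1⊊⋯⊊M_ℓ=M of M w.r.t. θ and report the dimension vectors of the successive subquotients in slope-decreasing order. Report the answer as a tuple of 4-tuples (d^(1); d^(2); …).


Barcode: M ≅ I[1,1]^2, I[1,3]^2, I[3,3], I[3,4], I[4,4]^3. HN layers by μ_θ (3 steps, strictly decreasing):
  μ^(1)=25; μ^(2)=1/2; μ^(3)=-17

((0, 0, 0, 4); (0, 2, 2, 0); (4, 0, 2, 0))


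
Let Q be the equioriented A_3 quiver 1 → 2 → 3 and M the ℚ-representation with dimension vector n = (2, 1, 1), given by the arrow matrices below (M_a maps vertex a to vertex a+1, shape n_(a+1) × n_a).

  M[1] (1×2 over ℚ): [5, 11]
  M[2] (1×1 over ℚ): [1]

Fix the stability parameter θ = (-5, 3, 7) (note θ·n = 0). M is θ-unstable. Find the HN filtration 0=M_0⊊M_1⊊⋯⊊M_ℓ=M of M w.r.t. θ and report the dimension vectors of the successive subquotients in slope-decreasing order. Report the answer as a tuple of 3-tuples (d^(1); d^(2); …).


Interval decomposition of M: I[1,1], I[1,3].
HN type (ℓ=3): μ^(1)=7; μ^(2)=3; μ^(3)=-5

((0, 0, 1); (0, 1, 0); (2, 0, 0))


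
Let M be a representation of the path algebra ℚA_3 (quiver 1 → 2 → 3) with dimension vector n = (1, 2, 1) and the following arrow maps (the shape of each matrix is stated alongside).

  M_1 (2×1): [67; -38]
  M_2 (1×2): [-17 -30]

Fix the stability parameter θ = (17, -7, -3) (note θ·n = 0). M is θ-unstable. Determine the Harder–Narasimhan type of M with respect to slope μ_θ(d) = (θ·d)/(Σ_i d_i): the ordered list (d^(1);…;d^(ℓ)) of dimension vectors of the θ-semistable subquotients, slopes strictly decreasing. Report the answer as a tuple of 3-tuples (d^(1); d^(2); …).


Interval decomposition of M: I[1,3], I[2,2].
HN type (ℓ=2): μ^(1)=7/3; μ^(2)=-7

((1, 1, 1); (0, 1, 0))


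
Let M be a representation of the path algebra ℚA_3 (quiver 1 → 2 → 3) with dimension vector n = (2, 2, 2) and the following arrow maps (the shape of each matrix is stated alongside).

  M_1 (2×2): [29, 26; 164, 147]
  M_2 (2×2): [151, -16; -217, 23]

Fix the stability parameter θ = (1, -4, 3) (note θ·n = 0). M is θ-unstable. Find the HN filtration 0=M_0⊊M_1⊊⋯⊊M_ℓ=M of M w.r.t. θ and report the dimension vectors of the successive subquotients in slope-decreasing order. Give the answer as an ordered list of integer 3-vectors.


Interval decomposition of M: I[1,3]^2.
HN type (ℓ=2): μ^(1)=3; μ^(2)=-3/2

((0, 0, 2); (2, 2, 0))


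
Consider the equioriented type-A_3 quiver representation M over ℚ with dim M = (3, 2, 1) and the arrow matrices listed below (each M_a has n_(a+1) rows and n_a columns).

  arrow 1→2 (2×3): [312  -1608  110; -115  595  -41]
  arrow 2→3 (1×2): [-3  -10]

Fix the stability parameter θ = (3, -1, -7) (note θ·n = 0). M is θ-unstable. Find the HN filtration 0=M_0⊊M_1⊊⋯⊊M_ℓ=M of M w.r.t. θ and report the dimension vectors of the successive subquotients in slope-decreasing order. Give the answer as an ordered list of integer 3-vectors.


Barcode: M ≅ I[1,1], I[1,2], I[1,3]. HN layers by μ_θ (3 steps, strictly decreasing):
  μ^(1)=3; μ^(2)=1; μ^(3)=-5/3

((1, 0, 0); (1, 1, 0); (1, 1, 1))


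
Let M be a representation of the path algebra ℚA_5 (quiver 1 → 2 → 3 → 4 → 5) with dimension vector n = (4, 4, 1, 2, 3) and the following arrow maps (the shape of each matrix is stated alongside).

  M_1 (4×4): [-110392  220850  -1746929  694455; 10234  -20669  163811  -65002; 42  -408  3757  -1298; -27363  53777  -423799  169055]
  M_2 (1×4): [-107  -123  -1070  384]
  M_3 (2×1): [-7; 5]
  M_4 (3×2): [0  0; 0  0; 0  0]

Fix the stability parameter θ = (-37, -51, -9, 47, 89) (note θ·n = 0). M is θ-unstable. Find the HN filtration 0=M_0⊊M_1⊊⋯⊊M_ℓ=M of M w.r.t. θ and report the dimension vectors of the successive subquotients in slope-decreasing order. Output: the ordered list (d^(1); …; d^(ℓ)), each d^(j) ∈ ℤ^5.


Barcode: M ≅ I[1,2]^3, I[1,4], I[4,4], I[5,5]^3. HN layers by μ_θ (4 steps, strictly decreasing):
  μ^(1)=89; μ^(2)=47; μ^(3)=-9; μ^(4)=-44

((0, 0, 0, 0, 3); (0, 0, 0, 2, 0); (0, 0, 1, 0, 0); (4, 4, 0, 0, 0))


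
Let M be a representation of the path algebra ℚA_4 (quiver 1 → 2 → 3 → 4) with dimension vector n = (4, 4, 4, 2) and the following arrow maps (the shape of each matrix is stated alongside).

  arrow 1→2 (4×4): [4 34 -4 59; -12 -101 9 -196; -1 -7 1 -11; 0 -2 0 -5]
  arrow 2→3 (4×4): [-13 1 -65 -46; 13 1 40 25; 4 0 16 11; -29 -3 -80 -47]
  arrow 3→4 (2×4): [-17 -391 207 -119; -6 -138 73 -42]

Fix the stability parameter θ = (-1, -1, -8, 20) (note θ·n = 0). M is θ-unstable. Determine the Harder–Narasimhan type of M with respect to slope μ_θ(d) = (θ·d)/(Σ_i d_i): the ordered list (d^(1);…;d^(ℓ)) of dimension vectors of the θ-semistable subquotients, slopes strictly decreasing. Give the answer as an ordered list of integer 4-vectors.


Via rank(M_{q-1}∘⋯∘M_p): M ≅ I[1,1], I[1,3], I[1,4]^2, I[2,3].
μ_θ-semistable layers: μ^(1)=20; μ^(2)=-1; μ^(3)=-10/3; μ^(4)=-9/2

((0, 0, 0, 2); (1, 0, 0, 0); (3, 3, 3, 0); (0, 1, 1, 0))


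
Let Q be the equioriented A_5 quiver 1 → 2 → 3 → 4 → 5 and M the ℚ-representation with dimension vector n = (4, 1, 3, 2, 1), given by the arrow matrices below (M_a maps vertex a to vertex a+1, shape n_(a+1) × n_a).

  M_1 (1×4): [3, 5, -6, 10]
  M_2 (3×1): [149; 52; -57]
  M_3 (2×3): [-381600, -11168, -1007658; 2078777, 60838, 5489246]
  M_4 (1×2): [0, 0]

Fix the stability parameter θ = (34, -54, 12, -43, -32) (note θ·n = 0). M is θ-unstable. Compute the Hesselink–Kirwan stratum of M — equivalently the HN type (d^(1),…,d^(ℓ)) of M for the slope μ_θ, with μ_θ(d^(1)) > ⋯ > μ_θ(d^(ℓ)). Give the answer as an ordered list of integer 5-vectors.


Interval decomposition of M: I[1,1]^3, I[1,4], I[3,3], I[3,4], I[5,5].
HN type (ℓ=5): μ^(1)=34; μ^(2)=12; μ^(3)=-51/4; μ^(4)=-31/2; μ^(5)=-32

((3, 0, 0, 0, 0); (0, 0, 1, 0, 0); (1, 1, 1, 1, 0); (0, 0, 1, 1, 0); (0, 0, 0, 0, 1))


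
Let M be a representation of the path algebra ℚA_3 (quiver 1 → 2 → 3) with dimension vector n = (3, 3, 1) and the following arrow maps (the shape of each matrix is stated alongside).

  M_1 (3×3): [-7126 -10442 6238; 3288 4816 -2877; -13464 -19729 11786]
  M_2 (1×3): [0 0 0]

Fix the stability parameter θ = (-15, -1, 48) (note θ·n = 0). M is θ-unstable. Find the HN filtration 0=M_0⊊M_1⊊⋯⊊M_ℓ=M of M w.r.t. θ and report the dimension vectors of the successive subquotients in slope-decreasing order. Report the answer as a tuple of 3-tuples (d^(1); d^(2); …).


Via rank(M_{q-1}∘⋯∘M_p): M ≅ I[1,2]^3, I[3,3].
μ_θ-semistable layers: μ^(1)=48; μ^(2)=-1; μ^(3)=-15

((0, 0, 1); (0, 3, 0); (3, 0, 0))


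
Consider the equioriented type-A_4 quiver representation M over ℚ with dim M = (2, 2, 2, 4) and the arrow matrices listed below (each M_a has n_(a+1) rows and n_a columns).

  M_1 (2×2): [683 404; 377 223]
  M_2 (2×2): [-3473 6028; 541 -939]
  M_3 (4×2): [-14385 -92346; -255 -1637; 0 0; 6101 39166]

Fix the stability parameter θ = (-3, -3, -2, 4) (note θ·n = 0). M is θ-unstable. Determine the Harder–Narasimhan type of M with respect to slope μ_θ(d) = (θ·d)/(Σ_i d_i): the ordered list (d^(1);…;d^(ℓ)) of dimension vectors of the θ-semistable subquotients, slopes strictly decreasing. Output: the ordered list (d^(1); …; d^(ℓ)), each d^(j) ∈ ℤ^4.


Barcode: M ≅ I[1,4]^2, I[4,4]^2. HN layers by μ_θ (3 steps, strictly decreasing):
  μ^(1)=4; μ^(2)=-2; μ^(3)=-3

((0, 0, 0, 4); (0, 0, 2, 0); (2, 2, 0, 0))


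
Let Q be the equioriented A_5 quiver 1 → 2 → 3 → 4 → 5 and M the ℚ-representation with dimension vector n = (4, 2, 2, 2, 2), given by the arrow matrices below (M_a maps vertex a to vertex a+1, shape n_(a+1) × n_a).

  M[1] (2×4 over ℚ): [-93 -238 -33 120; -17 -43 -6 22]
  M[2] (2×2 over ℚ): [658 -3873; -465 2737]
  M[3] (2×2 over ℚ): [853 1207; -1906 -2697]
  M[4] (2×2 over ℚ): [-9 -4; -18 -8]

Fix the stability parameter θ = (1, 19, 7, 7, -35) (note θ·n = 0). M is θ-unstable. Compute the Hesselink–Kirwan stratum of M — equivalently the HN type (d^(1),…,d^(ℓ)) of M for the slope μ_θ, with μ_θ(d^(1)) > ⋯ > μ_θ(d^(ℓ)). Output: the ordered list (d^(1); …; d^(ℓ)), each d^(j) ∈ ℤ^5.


Barcode: M ≅ I[1,1]^2, I[1,4], I[1,5], I[5,5]. HN layers by μ_θ (4 steps, strictly decreasing):
  μ^(1)=11; μ^(2)=1; μ^(3)=-1/5; μ^(4)=-35

((0, 1, 1, 1, 0); (3, 0, 0, 0, 0); (1, 1, 1, 1, 1); (0, 0, 0, 0, 1))


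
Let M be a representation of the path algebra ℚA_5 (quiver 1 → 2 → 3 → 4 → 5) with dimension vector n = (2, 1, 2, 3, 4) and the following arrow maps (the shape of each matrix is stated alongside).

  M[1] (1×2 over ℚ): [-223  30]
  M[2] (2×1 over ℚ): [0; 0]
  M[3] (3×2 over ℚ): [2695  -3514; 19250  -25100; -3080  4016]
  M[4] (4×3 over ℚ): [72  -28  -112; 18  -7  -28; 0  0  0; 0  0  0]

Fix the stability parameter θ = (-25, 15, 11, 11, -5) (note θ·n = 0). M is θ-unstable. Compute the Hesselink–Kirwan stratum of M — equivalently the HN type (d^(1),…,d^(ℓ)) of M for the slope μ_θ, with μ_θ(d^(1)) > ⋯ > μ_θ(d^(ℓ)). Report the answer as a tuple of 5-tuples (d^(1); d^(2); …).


Interval decomposition of M: I[1,1], I[1,2], I[3,3], I[3,4], I[4,4], I[4,5], I[5,5]^3.
HN type (ℓ=5): μ^(1)=15; μ^(2)=11; μ^(3)=3; μ^(4)=-5; μ^(5)=-25

((0, 1, 0, 0, 0); (0, 0, 2, 2, 0); (0, 0, 0, 1, 1); (0, 0, 0, 0, 3); (2, 0, 0, 0, 0))


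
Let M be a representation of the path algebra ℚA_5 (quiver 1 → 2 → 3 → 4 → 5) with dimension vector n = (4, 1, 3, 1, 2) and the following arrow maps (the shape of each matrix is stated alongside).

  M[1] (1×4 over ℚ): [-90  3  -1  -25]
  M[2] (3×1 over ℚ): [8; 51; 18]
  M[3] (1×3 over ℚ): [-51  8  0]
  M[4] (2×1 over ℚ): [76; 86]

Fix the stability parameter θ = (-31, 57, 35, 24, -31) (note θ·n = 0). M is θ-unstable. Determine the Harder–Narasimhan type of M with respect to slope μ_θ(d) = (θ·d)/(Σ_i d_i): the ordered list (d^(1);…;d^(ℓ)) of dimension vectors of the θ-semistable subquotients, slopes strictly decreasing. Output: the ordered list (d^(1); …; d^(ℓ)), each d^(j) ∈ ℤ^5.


Interval decomposition of M: I[1,1]^3, I[1,3], I[3,3], I[3,5], I[5,5].
HN type (ℓ=4): μ^(1)=46; μ^(2)=35; μ^(3)=28/3; μ^(4)=-31

((0, 1, 1, 0, 0); (0, 0, 1, 0, 0); (0, 0, 1, 1, 1); (4, 0, 0, 0, 1))


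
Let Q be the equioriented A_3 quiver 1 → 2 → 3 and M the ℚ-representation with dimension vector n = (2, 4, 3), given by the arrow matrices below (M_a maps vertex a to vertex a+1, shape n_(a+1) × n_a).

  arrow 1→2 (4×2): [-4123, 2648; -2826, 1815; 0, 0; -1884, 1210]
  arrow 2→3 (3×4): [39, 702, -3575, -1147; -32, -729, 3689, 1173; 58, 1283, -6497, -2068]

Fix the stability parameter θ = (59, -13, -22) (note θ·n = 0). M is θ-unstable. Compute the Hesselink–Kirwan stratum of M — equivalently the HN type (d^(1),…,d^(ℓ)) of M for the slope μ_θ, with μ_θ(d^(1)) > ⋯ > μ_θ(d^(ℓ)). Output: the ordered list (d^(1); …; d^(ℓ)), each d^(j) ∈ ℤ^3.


Interval decomposition of M: I[1,3]^2, I[2,2], I[2,3].
HN type (ℓ=3): μ^(1)=8; μ^(2)=-13; μ^(3)=-35/2

((2, 2, 2); (0, 1, 0); (0, 1, 1))


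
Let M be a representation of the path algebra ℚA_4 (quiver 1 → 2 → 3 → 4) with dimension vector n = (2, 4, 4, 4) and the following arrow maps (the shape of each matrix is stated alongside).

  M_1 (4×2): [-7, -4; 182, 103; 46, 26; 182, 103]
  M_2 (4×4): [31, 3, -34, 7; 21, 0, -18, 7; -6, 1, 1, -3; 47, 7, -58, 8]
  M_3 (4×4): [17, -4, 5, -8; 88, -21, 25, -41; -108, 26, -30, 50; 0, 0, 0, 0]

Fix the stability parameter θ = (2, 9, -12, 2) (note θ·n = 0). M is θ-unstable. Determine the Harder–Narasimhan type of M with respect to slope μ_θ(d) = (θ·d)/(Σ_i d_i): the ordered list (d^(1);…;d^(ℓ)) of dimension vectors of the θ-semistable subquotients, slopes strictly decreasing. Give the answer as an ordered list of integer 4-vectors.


Via rank(M_{q-1}∘⋯∘M_p): M ≅ I[1,4]^2, I[2,3]^2, I[4,4]^2.
μ_θ-semistable layers: μ^(1)=2; μ^(2)=-1/3; μ^(3)=-3/2

((0, 0, 0, 4); (2, 2, 2, 0); (0, 2, 2, 0))


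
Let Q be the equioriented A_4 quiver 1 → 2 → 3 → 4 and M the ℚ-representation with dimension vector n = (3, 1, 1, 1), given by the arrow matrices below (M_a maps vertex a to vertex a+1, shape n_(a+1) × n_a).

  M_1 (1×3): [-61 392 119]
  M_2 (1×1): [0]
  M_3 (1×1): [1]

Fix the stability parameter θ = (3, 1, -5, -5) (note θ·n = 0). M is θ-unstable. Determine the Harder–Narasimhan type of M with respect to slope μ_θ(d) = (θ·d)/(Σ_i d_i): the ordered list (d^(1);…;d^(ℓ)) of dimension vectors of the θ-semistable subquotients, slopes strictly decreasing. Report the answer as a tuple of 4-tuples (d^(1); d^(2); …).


Interval decomposition of M: I[1,1]^2, I[1,2], I[3,4].
HN type (ℓ=3): μ^(1)=3; μ^(2)=2; μ^(3)=-5

((2, 0, 0, 0); (1, 1, 0, 0); (0, 0, 1, 1))


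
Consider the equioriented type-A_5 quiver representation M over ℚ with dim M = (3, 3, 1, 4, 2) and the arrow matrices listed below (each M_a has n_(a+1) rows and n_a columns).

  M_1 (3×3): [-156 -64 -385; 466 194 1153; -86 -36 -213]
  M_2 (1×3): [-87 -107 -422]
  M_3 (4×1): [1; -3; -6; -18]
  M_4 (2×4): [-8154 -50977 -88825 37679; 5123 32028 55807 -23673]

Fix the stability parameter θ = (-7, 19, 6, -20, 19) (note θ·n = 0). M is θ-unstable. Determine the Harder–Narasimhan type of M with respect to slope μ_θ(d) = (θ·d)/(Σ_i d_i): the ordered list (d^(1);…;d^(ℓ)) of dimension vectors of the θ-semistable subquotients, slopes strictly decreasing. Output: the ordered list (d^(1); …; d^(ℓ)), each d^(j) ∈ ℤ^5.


Barcode: M ≅ I[1,2]^2, I[1,5], I[4,4]^2, I[4,5]. HN layers by μ_θ (4 steps, strictly decreasing):
  μ^(1)=19; μ^(2)=5/3; μ^(3)=-7; μ^(4)=-20

((0, 2, 0, 0, 2); (0, 1, 1, 1, 0); (3, 0, 0, 0, 0); (0, 0, 0, 3, 0))


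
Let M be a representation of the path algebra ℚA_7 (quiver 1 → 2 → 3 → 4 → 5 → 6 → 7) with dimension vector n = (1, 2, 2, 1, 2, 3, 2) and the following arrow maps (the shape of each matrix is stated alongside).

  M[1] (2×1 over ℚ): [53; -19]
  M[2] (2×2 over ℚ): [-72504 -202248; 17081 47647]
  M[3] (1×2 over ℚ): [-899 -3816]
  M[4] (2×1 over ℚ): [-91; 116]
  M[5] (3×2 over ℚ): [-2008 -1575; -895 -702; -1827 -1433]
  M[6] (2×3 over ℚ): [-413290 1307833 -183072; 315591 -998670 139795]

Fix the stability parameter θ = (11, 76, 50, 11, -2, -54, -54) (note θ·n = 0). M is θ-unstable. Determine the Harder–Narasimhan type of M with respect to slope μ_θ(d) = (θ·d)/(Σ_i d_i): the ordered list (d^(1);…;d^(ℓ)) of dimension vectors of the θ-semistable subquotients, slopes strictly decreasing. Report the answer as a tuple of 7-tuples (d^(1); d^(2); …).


Interval decomposition of M: I[1,2], I[2,3], I[3,7], I[5,6], I[6,7].
HN type (ℓ=6): μ^(1)=76; μ^(2)=63; μ^(3)=11; μ^(4)=-49/5; μ^(5)=-28; μ^(6)=-54

((0, 1, 0, 0, 0, 0, 0); (0, 1, 1, 0, 0, 0, 0); (1, 0, 0, 0, 0, 0, 0); (0, 0, 1, 1, 1, 1, 1); (0, 0, 0, 0, 1, 1, 0); (0, 0, 0, 0, 0, 1, 1))


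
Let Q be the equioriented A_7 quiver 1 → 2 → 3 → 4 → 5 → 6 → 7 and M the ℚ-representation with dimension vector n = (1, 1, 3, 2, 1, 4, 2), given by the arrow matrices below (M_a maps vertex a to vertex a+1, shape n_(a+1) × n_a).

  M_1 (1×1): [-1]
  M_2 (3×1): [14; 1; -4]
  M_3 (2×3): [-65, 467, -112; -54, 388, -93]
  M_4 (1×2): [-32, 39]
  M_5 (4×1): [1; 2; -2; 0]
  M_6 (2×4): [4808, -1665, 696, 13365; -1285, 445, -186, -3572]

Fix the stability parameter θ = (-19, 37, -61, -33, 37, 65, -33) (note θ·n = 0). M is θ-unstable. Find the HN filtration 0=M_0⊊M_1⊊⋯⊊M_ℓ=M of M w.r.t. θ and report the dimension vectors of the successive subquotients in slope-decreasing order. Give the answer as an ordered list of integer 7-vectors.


Barcode: M ≅ I[1,7], I[3,3], I[3,4], I[6,6]^2, I[6,7]. HN layers by μ_θ (6 steps, strictly decreasing):
  μ^(1)=65; μ^(2)=23; μ^(3)=16; μ^(4)=-19; μ^(5)=-33; μ^(6)=-61

((0, 0, 0, 0, 0, 2, 0); (0, 0, 0, 0, 1, 1, 1); (0, 0, 0, 0, 0, 1, 1); (1, 1, 1, 1, 0, 0, 0); (0, 0, 0, 1, 0, 0, 0); (0, 0, 2, 0, 0, 0, 0))


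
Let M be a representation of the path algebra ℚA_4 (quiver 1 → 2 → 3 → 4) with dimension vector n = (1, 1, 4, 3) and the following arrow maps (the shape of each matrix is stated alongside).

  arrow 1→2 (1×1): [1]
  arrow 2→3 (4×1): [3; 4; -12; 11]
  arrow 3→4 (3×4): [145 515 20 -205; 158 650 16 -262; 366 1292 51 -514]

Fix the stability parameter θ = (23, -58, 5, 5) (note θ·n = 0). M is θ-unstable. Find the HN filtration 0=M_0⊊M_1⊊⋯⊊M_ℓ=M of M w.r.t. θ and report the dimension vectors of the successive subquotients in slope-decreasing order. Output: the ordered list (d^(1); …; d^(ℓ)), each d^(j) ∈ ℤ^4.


Interval decomposition of M: I[1,3], I[3,3], I[3,4]^2, I[4,4].
HN type (ℓ=2): μ^(1)=5; μ^(2)=-35/2

((0, 0, 4, 3); (1, 1, 0, 0))


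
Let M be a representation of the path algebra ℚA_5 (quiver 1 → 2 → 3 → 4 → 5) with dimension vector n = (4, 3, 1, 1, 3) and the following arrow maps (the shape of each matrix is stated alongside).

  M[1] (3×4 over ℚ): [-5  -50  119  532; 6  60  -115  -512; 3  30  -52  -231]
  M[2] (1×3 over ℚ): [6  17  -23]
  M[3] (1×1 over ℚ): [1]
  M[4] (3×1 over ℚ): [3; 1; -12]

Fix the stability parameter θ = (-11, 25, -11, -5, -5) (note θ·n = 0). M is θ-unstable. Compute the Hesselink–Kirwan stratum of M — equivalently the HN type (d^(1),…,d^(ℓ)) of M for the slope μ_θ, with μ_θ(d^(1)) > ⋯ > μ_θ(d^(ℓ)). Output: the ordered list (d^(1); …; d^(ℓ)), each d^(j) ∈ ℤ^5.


Barcode: M ≅ I[1,1], I[1,2]^2, I[1,5], I[5,5]^2. HN layers by μ_θ (4 steps, strictly decreasing):
  μ^(1)=25; μ^(2)=1; μ^(3)=-5; μ^(4)=-11

((0, 2, 0, 0, 0); (0, 1, 1, 1, 1); (0, 0, 0, 0, 2); (4, 0, 0, 0, 0))


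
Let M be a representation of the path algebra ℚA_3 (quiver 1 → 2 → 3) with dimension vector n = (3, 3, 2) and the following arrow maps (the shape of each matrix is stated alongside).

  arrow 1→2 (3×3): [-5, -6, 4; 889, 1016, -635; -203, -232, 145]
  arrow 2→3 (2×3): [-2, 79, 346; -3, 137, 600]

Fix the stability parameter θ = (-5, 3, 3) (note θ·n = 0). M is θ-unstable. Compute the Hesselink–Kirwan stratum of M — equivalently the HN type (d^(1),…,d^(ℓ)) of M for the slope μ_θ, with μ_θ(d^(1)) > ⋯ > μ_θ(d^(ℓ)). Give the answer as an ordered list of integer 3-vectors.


Barcode: M ≅ I[1,1], I[1,3]^2, I[2,2]. HN layers by μ_θ (2 steps, strictly decreasing):
  μ^(1)=3; μ^(2)=-5

((0, 3, 2); (3, 0, 0))


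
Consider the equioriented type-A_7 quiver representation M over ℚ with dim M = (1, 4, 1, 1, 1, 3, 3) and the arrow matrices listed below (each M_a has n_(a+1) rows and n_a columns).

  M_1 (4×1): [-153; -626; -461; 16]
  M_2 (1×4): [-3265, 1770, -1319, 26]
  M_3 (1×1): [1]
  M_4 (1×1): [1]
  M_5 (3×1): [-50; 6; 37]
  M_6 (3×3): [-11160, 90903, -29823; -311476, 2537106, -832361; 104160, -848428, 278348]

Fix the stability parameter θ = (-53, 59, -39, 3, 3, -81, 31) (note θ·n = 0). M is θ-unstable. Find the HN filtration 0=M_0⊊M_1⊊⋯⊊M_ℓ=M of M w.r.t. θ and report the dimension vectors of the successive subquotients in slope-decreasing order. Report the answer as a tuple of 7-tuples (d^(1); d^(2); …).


Barcode: M ≅ I[1,2], I[2,2]^2, I[2,7], I[6,6], I[6,7], I[7,7]. HN layers by μ_θ (5 steps, strictly decreasing):
  μ^(1)=59; μ^(2)=31; μ^(3)=-11; μ^(4)=-53; μ^(5)=-81

((0, 3, 0, 0, 0, 0, 0); (0, 0, 0, 0, 0, 0, 3); (0, 1, 1, 1, 1, 1, 0); (1, 0, 0, 0, 0, 0, 0); (0, 0, 0, 0, 0, 2, 0))


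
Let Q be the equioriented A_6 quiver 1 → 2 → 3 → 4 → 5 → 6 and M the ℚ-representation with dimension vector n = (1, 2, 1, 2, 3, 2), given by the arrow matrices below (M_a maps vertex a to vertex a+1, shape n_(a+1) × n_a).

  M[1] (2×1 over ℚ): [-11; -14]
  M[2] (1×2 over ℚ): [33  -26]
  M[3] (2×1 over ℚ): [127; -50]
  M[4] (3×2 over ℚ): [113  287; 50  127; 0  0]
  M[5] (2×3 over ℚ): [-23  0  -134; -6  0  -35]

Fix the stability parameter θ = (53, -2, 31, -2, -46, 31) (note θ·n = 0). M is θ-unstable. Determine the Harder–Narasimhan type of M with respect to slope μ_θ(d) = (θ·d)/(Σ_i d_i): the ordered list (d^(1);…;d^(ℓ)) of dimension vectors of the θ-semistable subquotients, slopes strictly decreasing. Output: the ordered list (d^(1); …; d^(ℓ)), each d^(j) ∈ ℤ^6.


Barcode: M ≅ I[1,6], I[2,2], I[4,5], I[5,6]. HN layers by μ_θ (5 steps, strictly decreasing):
  μ^(1)=31; μ^(2)=34/5; μ^(3)=-2; μ^(4)=-24; μ^(5)=-46

((0, 0, 0, 0, 0, 2); (1, 1, 1, 1, 1, 0); (0, 1, 0, 0, 0, 0); (0, 0, 0, 1, 1, 0); (0, 0, 0, 0, 1, 0))


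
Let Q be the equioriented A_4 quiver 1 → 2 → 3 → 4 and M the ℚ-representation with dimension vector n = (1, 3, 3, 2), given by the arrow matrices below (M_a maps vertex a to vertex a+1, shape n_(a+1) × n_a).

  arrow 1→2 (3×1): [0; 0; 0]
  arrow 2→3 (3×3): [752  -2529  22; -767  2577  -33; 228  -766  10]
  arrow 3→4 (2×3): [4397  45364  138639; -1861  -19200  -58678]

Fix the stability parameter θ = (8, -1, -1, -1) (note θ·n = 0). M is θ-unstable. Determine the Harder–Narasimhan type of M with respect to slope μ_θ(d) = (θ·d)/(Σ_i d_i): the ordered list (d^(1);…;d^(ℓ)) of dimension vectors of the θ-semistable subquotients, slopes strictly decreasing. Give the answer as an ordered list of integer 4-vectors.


Interval decomposition of M: I[1,1], I[2,3], I[2,4]^2.
HN type (ℓ=2): μ^(1)=8; μ^(2)=-1

((1, 0, 0, 0); (0, 3, 3, 2))


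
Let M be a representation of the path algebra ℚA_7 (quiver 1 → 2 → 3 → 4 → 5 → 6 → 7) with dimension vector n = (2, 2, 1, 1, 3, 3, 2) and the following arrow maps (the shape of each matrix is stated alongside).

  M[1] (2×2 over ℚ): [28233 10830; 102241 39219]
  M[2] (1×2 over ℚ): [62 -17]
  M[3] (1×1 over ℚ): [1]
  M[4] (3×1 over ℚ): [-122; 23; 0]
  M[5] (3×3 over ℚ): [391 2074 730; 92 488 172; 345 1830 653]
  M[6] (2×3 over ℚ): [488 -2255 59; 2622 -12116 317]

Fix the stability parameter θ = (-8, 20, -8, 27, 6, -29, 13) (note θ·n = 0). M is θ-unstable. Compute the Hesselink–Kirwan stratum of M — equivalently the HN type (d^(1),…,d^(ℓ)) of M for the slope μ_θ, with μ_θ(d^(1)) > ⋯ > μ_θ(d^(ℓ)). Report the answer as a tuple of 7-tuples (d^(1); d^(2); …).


Barcode: M ≅ I[1,2], I[1,5], I[5,7]^2, I[6,6]. HN layers by μ_θ (7 steps, strictly decreasing):
  μ^(1)=20; μ^(2)=33/2; μ^(3)=13; μ^(4)=6; μ^(5)=-8; μ^(6)=-23/2; μ^(7)=-29

((0, 1, 0, 0, 0, 0, 0); (0, 0, 0, 1, 1, 0, 0); (0, 0, 0, 0, 0, 0, 2); (0, 1, 1, 0, 0, 0, 0); (2, 0, 0, 0, 0, 0, 0); (0, 0, 0, 0, 2, 2, 0); (0, 0, 0, 0, 0, 1, 0))


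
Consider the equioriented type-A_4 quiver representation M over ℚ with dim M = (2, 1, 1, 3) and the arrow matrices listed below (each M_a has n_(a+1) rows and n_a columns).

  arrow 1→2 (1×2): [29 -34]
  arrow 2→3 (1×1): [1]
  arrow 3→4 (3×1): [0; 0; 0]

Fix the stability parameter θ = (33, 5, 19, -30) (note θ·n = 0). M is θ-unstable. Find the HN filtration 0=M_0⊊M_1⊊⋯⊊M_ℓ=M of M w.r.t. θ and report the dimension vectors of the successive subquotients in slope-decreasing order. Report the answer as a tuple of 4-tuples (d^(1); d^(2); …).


Barcode: M ≅ I[1,1], I[1,3], I[4,4]^3. HN layers by μ_θ (3 steps, strictly decreasing):
  μ^(1)=33; μ^(2)=19; μ^(3)=-30

((1, 0, 0, 0); (1, 1, 1, 0); (0, 0, 0, 3))


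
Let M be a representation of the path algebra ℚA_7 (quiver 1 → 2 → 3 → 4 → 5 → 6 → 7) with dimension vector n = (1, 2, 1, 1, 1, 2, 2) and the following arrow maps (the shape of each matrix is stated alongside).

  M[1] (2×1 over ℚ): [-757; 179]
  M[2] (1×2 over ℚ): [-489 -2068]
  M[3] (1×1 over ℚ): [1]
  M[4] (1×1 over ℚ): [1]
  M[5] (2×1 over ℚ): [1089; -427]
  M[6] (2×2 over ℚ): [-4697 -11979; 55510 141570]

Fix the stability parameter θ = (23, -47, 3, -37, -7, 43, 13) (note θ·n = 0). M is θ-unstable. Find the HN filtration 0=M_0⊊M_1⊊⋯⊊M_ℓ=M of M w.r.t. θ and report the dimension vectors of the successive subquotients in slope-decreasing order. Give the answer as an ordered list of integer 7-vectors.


Barcode: M ≅ I[1,6], I[2,2], I[6,7], I[7,7]. HN layers by μ_θ (6 steps, strictly decreasing):
  μ^(1)=43; μ^(2)=28; μ^(3)=13; μ^(4)=-7; μ^(5)=-29/2; μ^(6)=-47

((0, 0, 0, 0, 0, 1, 0); (0, 0, 0, 0, 0, 1, 1); (0, 0, 0, 0, 0, 0, 1); (0, 0, 0, 0, 1, 0, 0); (1, 1, 1, 1, 0, 0, 0); (0, 1, 0, 0, 0, 0, 0))


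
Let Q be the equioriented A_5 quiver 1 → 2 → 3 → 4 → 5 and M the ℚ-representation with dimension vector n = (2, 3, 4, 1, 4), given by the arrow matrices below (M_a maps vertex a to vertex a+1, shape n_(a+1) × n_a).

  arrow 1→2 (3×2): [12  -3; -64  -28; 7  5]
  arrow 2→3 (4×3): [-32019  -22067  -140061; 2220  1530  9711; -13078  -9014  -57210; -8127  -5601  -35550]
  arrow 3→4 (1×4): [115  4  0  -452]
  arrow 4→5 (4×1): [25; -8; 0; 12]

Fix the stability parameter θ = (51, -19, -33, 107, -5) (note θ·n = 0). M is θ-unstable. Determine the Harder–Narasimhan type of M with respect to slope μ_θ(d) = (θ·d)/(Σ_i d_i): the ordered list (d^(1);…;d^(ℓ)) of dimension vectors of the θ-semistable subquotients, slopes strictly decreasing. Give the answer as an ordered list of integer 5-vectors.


Interval decomposition of M: I[1,3], I[1,5], I[2,2], I[3,3]^2, I[5,5]^3.
HN type (ℓ=5): μ^(1)=51; μ^(2)=-1/3; μ^(3)=-5; μ^(4)=-19; μ^(5)=-33

((0, 0, 0, 1, 1); (2, 2, 2, 0, 0); (0, 0, 0, 0, 3); (0, 1, 0, 0, 0); (0, 0, 2, 0, 0))


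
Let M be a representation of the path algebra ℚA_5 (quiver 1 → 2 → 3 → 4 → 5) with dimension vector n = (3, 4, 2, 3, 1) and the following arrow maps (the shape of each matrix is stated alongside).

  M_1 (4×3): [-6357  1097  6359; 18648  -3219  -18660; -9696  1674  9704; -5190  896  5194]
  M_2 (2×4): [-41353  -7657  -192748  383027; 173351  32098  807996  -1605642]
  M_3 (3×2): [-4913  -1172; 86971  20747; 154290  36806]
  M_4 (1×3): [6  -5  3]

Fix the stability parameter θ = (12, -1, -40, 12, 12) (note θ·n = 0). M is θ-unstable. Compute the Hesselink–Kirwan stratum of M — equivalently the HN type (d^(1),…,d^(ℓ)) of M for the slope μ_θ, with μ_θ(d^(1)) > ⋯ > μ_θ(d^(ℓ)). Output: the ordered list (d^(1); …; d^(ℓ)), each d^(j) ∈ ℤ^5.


Interval decomposition of M: I[1,1], I[1,4], I[1,5], I[2,2]^2, I[4,4].
HN type (ℓ=3): μ^(1)=12; μ^(2)=-1; μ^(3)=-29/3

((1, 0, 0, 3, 1); (0, 2, 0, 0, 0); (2, 2, 2, 0, 0))


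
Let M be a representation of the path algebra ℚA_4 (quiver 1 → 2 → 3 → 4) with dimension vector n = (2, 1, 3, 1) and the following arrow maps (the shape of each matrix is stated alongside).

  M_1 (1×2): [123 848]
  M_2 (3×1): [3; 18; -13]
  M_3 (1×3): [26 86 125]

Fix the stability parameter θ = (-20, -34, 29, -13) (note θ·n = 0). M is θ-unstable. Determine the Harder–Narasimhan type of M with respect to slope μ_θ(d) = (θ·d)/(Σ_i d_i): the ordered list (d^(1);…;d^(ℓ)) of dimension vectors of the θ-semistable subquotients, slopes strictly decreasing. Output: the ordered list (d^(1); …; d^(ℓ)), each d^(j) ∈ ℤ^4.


Via rank(M_{q-1}∘⋯∘M_p): M ≅ I[1,1], I[1,4], I[3,3]^2.
μ_θ-semistable layers: μ^(1)=29; μ^(2)=8; μ^(3)=-20; μ^(4)=-27

((0, 0, 2, 0); (0, 0, 1, 1); (1, 0, 0, 0); (1, 1, 0, 0))


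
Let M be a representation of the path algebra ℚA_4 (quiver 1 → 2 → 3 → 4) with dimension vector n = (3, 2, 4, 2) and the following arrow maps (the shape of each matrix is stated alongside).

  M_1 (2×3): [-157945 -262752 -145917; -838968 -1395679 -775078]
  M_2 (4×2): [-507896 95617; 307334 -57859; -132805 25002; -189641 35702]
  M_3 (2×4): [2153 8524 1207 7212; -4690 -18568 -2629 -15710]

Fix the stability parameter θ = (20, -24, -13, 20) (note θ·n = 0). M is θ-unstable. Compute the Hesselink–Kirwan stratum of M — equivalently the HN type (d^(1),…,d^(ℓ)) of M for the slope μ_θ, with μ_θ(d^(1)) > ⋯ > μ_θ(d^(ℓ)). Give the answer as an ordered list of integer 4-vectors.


Interval decomposition of M: I[1,1], I[1,4]^2, I[3,3]^2.
HN type (ℓ=3): μ^(1)=20; μ^(2)=-17/3; μ^(3)=-13

((1, 0, 0, 2); (2, 2, 2, 0); (0, 0, 2, 0))


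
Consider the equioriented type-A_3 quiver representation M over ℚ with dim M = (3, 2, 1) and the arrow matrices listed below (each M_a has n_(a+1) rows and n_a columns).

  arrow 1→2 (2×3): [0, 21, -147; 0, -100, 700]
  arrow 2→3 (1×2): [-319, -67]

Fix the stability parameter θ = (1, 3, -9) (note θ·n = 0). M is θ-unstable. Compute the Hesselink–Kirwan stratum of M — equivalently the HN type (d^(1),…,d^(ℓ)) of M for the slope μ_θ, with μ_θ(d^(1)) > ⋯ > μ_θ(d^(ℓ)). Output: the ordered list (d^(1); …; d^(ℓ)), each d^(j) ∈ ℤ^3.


Interval decomposition of M: I[1,1]^2, I[1,3], I[2,2].
HN type (ℓ=3): μ^(1)=3; μ^(2)=1; μ^(3)=-5/3

((0, 1, 0); (2, 0, 0); (1, 1, 1))


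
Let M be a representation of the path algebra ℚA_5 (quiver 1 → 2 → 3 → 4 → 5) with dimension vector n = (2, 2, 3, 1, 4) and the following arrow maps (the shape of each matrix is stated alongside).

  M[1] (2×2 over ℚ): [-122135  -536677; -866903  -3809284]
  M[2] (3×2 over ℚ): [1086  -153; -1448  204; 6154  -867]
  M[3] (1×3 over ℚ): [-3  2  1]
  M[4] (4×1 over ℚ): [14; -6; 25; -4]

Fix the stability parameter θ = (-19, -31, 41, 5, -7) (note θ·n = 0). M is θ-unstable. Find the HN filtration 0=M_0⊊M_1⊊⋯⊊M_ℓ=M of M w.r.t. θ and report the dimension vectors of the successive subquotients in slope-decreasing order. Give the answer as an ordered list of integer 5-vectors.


Interval decomposition of M: I[1,2], I[1,3], I[3,3], I[3,5], I[5,5]^3.
HN type (ℓ=4): μ^(1)=41; μ^(2)=13; μ^(3)=-7; μ^(4)=-25

((0, 0, 2, 0, 0); (0, 0, 1, 1, 1); (0, 0, 0, 0, 3); (2, 2, 0, 0, 0))


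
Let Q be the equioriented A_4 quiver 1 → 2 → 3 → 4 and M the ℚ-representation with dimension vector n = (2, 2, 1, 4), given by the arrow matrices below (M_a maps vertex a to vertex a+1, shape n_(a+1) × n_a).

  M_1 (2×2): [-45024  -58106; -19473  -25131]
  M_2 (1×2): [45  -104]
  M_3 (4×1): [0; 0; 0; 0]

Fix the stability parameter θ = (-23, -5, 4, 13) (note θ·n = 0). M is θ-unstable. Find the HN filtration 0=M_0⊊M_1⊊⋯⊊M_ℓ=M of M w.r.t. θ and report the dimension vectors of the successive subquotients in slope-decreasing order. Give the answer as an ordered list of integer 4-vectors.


Barcode: M ≅ I[1,2], I[1,3], I[4,4]^4. HN layers by μ_θ (4 steps, strictly decreasing):
  μ^(1)=13; μ^(2)=4; μ^(3)=-5; μ^(4)=-23

((0, 0, 0, 4); (0, 0, 1, 0); (0, 2, 0, 0); (2, 0, 0, 0))


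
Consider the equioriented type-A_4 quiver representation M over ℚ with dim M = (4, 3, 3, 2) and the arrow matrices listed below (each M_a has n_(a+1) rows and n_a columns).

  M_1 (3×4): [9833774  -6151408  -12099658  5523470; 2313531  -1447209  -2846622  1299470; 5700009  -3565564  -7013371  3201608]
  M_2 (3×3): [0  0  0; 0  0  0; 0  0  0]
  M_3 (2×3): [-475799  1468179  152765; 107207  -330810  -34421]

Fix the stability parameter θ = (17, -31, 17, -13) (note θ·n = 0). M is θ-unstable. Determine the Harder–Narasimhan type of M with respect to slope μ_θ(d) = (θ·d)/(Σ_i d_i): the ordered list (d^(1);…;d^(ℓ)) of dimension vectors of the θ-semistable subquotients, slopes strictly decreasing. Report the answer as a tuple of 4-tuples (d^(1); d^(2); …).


Barcode: M ≅ I[1,1], I[1,2]^3, I[3,3], I[3,4]^2. HN layers by μ_θ (3 steps, strictly decreasing):
  μ^(1)=17; μ^(2)=2; μ^(3)=-7

((1, 0, 1, 0); (0, 0, 2, 2); (3, 3, 0, 0))


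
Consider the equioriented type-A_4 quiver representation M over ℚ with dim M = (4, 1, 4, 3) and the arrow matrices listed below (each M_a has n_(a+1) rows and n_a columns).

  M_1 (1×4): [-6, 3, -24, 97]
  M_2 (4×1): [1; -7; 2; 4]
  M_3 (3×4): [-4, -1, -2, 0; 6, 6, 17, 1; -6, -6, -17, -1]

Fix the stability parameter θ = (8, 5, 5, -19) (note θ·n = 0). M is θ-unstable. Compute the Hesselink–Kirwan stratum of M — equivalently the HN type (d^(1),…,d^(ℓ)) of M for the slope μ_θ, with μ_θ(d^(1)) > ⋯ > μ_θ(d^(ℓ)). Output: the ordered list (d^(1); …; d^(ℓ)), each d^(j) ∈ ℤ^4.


Interval decomposition of M: I[1,1]^3, I[1,4], I[3,3]^2, I[3,4], I[4,4].
HN type (ℓ=5): μ^(1)=8; μ^(2)=5; μ^(3)=-1/4; μ^(4)=-7; μ^(5)=-19

((3, 0, 0, 0); (0, 0, 2, 0); (1, 1, 1, 1); (0, 0, 1, 1); (0, 0, 0, 1))


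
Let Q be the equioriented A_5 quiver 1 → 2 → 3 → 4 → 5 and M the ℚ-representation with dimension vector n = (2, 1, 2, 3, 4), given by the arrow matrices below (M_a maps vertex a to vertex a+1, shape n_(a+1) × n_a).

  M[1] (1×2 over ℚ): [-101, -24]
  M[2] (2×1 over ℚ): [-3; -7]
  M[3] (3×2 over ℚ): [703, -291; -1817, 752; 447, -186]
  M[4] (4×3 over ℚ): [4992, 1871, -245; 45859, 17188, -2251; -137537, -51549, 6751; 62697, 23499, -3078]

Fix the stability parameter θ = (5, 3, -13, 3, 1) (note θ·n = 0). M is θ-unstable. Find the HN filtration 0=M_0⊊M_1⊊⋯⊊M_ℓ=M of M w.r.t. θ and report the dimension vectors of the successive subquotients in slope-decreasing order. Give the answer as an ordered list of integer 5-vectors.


Via rank(M_{q-1}∘⋯∘M_p): M ≅ I[1,1], I[1,5], I[3,5], I[4,5], I[5,5].
μ_θ-semistable layers: μ^(1)=5; μ^(2)=2; μ^(3)=1; μ^(4)=-5/3; μ^(5)=-13

((1, 0, 0, 0, 0); (0, 0, 0, 3, 3); (0, 0, 0, 0, 1); (1, 1, 1, 0, 0); (0, 0, 1, 0, 0))


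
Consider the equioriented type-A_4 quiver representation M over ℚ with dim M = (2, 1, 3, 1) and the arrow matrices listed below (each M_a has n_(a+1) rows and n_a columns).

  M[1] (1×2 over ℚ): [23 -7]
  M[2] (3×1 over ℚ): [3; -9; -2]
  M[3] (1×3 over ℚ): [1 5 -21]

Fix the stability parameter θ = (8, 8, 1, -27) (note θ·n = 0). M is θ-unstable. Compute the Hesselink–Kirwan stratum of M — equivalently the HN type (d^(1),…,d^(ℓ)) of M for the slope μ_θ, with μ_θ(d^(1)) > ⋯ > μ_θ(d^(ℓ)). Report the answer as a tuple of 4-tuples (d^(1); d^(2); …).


Barcode: M ≅ I[1,1], I[1,3], I[3,3], I[3,4]. HN layers by μ_θ (4 steps, strictly decreasing):
  μ^(1)=8; μ^(2)=17/3; μ^(3)=1; μ^(4)=-13

((1, 0, 0, 0); (1, 1, 1, 0); (0, 0, 1, 0); (0, 0, 1, 1))


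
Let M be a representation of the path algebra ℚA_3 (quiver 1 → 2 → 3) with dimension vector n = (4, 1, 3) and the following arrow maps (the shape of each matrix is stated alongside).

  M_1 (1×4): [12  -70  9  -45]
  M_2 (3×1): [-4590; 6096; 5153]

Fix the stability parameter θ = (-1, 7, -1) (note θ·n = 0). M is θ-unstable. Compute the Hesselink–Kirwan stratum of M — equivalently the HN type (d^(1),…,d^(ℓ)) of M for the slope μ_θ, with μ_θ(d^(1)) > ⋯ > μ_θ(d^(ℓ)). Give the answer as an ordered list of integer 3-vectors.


Barcode: M ≅ I[1,1]^3, I[1,3], I[3,3]^2. HN layers by μ_θ (2 steps, strictly decreasing):
  μ^(1)=3; μ^(2)=-1

((0, 1, 1); (4, 0, 2))


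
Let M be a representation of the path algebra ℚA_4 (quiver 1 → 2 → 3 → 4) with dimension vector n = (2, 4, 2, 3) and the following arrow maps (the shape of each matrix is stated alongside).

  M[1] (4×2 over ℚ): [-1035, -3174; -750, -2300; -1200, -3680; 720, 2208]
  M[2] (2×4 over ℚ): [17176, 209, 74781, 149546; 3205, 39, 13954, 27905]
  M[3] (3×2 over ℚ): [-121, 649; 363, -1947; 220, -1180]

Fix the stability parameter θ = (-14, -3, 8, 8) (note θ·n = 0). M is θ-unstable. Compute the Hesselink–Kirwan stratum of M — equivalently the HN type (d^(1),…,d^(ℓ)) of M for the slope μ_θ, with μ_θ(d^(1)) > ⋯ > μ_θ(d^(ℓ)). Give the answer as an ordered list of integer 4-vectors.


Via rank(M_{q-1}∘⋯∘M_p): M ≅ I[1,1], I[1,4], I[2,2]^2, I[2,3], I[4,4]^2.
μ_θ-semistable layers: μ^(1)=8; μ^(2)=-3; μ^(3)=-14

((0, 0, 2, 3); (0, 4, 0, 0); (2, 0, 0, 0))


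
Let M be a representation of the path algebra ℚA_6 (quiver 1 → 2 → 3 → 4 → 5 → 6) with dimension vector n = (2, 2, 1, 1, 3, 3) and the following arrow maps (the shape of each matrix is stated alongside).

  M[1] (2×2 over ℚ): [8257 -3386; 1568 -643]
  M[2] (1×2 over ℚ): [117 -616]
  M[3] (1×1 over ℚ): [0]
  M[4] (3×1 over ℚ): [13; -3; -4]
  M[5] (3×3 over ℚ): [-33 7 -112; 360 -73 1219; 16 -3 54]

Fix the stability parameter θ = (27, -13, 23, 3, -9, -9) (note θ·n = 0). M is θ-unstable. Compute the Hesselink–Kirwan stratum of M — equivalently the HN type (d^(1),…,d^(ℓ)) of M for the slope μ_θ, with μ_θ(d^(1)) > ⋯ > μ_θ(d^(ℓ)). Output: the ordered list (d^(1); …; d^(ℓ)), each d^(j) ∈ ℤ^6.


Interval decomposition of M: I[1,2], I[1,3], I[4,6], I[5,6]^2.
HN type (ℓ=4): μ^(1)=23; μ^(2)=7; μ^(3)=-5; μ^(4)=-9

((0, 0, 1, 0, 0, 0); (2, 2, 0, 0, 0, 0); (0, 0, 0, 1, 1, 1); (0, 0, 0, 0, 2, 2))
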